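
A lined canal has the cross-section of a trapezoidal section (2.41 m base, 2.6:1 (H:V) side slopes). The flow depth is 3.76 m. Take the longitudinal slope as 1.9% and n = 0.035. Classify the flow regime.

With bottom width b = 2.41 m and side slope z = 2.6: A = (b + zy)y = (2.41 + 2.6×3.76)×3.76 = 45.82 m²; P = b + 2y√(1+z²) = 2.41 + 2×3.76×2.786 = 23.36 m.
Hydraulic radius R = A/P = 45.82/23.36 = 1.962 m.
V = (1/n) R^(2/3) √S = (1/0.035) × 1.962^(2/3) × √0.019 = 6.171 m/s. Hydraulic depth D_h = A/T = 45.82/21.96 = 2.086 m.
Froude number Fr = V/√(g·D_h) = 6.171/√(9.81×2.086) = 1.36, which is greater than 1, so the flow is supercritical.

supercritical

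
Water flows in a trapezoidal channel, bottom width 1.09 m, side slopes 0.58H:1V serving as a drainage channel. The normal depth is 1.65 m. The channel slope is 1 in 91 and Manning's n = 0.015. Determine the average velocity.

V = 5.45 m/s

With bottom width b = 1.09 m and side slope z = 0.58: A = (b + zy)y = (1.09 + 0.58×1.65)×1.65 = 3.378 m²; P = b + 2y√(1+z²) = 1.09 + 2×1.65×1.156 = 4.905 m.
Hydraulic radius R = A/P = 3.378/4.905 = 0.6886 m.
From Manning's equation, V = (1/n) R^(2/3) S^(1/2) = (1/0.015) × 0.6886^(2/3) × 0.01099^(1/2) = 5.45 m/s.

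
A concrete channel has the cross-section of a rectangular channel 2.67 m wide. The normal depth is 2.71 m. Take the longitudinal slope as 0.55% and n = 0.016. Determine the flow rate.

Q = 31.1 m³/s

Flow area A = b·y = 2.67 × 2.71 = 7.236 m². Wetted perimeter P = b + 2y = 2.67 + 2×2.71 = 8.09 m.
Hydraulic radius R = A/P = 7.236/8.09 = 0.8944 m.
Manning's equation: Q = (1/n) A R^(2/3) S^(1/2) = (1/0.016) × 7.236 × 0.8944^(2/3) × 0.0055^(1/2) = 31.1 m³/s.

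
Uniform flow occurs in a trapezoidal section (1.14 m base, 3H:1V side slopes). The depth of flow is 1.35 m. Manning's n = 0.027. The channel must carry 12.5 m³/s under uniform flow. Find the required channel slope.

S = 0.00357

With bottom width b = 1.14 m and side slope z = 3: A = (b + zy)y = (1.14 + 3×1.35)×1.35 = 7.007 m²; P = b + 2y√(1+z²) = 1.14 + 2×1.35×3.162 = 9.678 m.
Hydraulic radius R = A/P = 7.007/9.678 = 0.724 m.
From Manning's equation, S = [nQ / (1 A R^(2/3))]² = [0.027 × 12.5 / (1 × 7.007 × 0.724^(2/3))]² = 0.00357.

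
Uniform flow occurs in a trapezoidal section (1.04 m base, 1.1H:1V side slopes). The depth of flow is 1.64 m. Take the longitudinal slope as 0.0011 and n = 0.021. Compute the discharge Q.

Q = 6.29 m³/s

With bottom width b = 1.04 m and side slope z = 1.1: A = (b + zy)y = (1.04 + 1.1×1.64)×1.64 = 4.664 m²; P = b + 2y√(1+z²) = 1.04 + 2×1.64×1.487 = 5.916 m.
Hydraulic radius R = A/P = 4.664/5.916 = 0.7884 m.
Manning's equation: Q = (1/n) A R^(2/3) S^(1/2) = (1/0.021) × 4.664 × 0.7884^(2/3) × 0.0011^(1/2) = 6.29 m³/s.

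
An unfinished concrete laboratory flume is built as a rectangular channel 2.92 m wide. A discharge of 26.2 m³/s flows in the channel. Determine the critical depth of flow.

y_c = 2.02 m

For a rectangular channel, critical depth y_c = (q²/g)^(1/3) where q = Q/b = 26.2/2.92 = 8.973 m²/s.
So y_c = (8.973²/9.81)^(1/3) = 2.02 m.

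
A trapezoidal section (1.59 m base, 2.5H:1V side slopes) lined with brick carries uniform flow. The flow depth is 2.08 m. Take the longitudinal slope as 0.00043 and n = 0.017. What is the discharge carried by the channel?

Q = 18.4 m³/s

With bottom width b = 1.59 m and side slope z = 2.5: A = (b + zy)y = (1.59 + 2.5×2.08)×2.08 = 14.12 m²; P = b + 2y√(1+z²) = 1.59 + 2×2.08×2.693 = 12.79 m.
Hydraulic radius R = A/P = 14.12/12.79 = 1.104 m.
Manning's equation: Q = (1/n) A R^(2/3) S^(1/2) = (1/0.017) × 14.12 × 1.104^(2/3) × 0.00043^(1/2) = 18.4 m³/s.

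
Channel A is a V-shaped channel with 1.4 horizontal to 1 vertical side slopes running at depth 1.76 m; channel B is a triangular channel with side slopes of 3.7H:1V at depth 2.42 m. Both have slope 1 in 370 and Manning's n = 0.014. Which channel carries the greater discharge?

channel B

Channel A: For a triangular section with side slope z = 1.4: A = zy² = 1.4×1.76² = 4.337 m²; P = 2y√(1+z²) = 2×1.76×1.72 = 6.056 m. Hydraulic radius R = A/P = 4.337/6.056 = 0.7161 m. Q_A = (1/0.014)·4.337·0.7161^(2/3)·√0.002703 = 12.89 m³/s.
Channel B: For a triangular section with side slope z = 3.7: A = zy² = 3.7×2.42² = 21.67 m²; P = 2y√(1+z²) = 2×2.42×3.833 = 18.55 m. Hydraulic radius R = A/P = 21.67/18.55 = 1.168 m. Q_B = (1/0.014)·21.67·1.168^(2/3)·√0.002703 = 89.25 m³/s.
Q_A = 12.89 m³/s vs Q_B = 89.25 m³/s, so channel B carries more.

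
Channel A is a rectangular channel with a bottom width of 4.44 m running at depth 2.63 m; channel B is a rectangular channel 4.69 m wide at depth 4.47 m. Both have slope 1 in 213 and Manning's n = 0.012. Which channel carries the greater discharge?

Channel A: Flow area A = b·y = 4.44 × 2.63 = 11.68 m². Wetted perimeter P = b + 2y = 4.44 + 2×2.63 = 9.7 m. Hydraulic radius R = A/P = 11.68/9.7 = 1.204 m. Q_A = (1/0.012)·11.68·1.204^(2/3)·√0.004695 = 75.45 m³/s.
Channel B: Flow area A = b·y = 4.69 × 4.47 = 20.96 m². Wetted perimeter P = b + 2y = 4.69 + 2×4.47 = 13.63 m. Hydraulic radius R = A/P = 20.96/13.63 = 1.538 m. Q_B = (1/0.012)·20.96·1.538^(2/3)·√0.004695 = 159.5 m³/s.
Q_A = 75.45 m³/s vs Q_B = 159.5 m³/s, so channel B carries more.

channel B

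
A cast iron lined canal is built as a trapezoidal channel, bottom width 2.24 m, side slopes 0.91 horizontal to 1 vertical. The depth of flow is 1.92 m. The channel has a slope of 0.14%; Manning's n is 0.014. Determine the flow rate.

Q = 20.9 m³/s

With bottom width b = 2.24 m and side slope z = 0.91: A = (b + zy)y = (2.24 + 0.91×1.92)×1.92 = 7.655 m²; P = b + 2y√(1+z²) = 2.24 + 2×1.92×1.352 = 7.432 m.
Hydraulic radius R = A/P = 7.655/7.432 = 1.03 m.
Manning's equation: Q = (1/n) A R^(2/3) S^(1/2) = (1/0.014) × 7.655 × 1.03^(2/3) × 0.0014^(1/2) = 20.9 m³/s.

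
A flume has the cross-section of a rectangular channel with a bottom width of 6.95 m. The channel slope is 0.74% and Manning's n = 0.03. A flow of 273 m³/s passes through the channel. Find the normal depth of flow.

y_n = 7.66 m

Manning's equation rearranged: A R^(2/3) = nQ / (1·√S) = 0.03 × 273 / (√0.0074) = 95.21.
At y = 6.22 m: A R^(2/3) = 73.77 — low.
At y = 9.39 m: A R^(2/3) = 121.4 — high.
At y = 7.66 m: A R^(2/3) = 95.18 — matches.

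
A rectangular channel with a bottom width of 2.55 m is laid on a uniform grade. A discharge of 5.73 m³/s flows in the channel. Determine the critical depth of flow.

y_c = 0.801 m

For a rectangular channel, critical depth y_c = (q²/g)^(1/3) where q = Q/b = 5.73/2.55 = 2.247 m²/s.
So y_c = (2.247²/9.81)^(1/3) = 0.801 m.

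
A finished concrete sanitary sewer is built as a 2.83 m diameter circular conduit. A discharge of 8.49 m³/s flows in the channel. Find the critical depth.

y_c = 1.27 m

At critical depth, Q² T / (g A³) = 1, i.e. A³/T = Q²/g = 8.49²/9.81 = 7.348.
Trying y = 1.06 m: A³/T = 3.633 — low.
Trying y = 1.55 m: A³/T = 15.57 — high.
Trying y = 1.27 m: A³/T = 7.271 — matches.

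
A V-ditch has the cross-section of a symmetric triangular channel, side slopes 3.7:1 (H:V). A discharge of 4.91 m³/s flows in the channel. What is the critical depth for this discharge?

At critical depth, Q² T / (g A³) = 1, i.e. A³/T = Q²/g = 4.91²/9.81 = 2.458.
Try y = 1.01 m: A³/T = 7.194 — too large.
Try y = 0.815 m: A³/T = 2.461 — matches.

y_c = 0.815 m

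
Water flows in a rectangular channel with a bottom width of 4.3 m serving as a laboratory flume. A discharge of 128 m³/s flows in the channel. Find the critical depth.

y_c = 4.49 m

For a rectangular channel, critical depth y_c = (q²/g)^(1/3) where q = Q/b = 128/4.3 = 29.77 m²/s.
So y_c = (29.77²/9.81)^(1/3) = 4.49 m.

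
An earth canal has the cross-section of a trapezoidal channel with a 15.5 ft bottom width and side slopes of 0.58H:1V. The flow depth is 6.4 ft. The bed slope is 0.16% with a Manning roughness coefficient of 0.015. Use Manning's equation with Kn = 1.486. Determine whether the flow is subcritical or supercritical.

subcritical

With bottom width b = 15.5 ft and side slope z = 0.58: A = (b + zy)y = (15.5 + 0.58×6.4)×6.4 = 123 ft²; P = b + 2y√(1+z²) = 15.5 + 2×6.4×1.156 = 30.3 ft.
Hydraulic radius R = A/P = 123/30.3 = 4.058 ft.
V = (1.486/n) R^(2/3) √S = (1.486/0.015) × 4.058^(2/3) × √0.0016 = 10.08 ft/s. Hydraulic depth D_h = A/T = 123/22.92 = 5.364 ft.
Froude number Fr = V/√(g·D_h) = 10.08/√(32.2×5.364) = 0.767, which is less than 1, so the flow is subcritical.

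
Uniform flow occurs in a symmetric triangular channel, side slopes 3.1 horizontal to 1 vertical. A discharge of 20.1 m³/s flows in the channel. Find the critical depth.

At critical depth, Q² T / (g A³) = 1, i.e. A³/T = Q²/g = 20.1²/9.81 = 41.18.
Try y = 1.86 m: A³/T = 107 — high.
Try y = 1.34 m: A³/T = 20.76 — low.
Try y = 1.54 m: A³/T = 41.62 — ≈ 41.18.

y_c = 1.54 m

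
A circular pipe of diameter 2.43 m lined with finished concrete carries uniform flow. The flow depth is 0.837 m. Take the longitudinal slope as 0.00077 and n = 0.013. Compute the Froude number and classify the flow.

subcritical

For a circular section of diameter D = 2.43 m at depth y = 0.837 m, the central angle is θ = 2 arccos(1 − 2y/D) = 2.509 rad. Then A = (D²/8)(θ − sin θ) = 1.415 m² and P = Dθ/2 = 3.048 m.
Hydraulic radius R = A/P = 1.415/3.048 = 0.4643 m.
V = (1/n) R^(2/3) √S = (1/0.013) × 0.4643^(2/3) × √0.00077 = 1.28 m/s. Hydraulic depth D_h = A/T = 1.415/2.309 = 0.6129 m.
Froude number Fr = V/√(g·D_h) = 1.28/√(9.81×0.6129) = 0.522, which is less than 1, so the flow is subcritical.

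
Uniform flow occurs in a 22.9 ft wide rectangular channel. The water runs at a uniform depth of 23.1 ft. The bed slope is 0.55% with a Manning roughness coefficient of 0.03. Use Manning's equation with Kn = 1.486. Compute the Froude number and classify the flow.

subcritical

Flow area A = b·y = 22.9 × 23.1 = 529 ft². Wetted perimeter P = b + 2y = 22.9 + 2×23.1 = 69.1 ft.
Hydraulic radius R = A/P = 529/69.1 = 7.655 ft.
V = (1.486/n) R^(2/3) √S = (1.486/0.03) × 7.655^(2/3) × √0.0055 = 14.27 ft/s. Hydraulic depth D_h = A/T = 529/22.9 = 23.1 ft.
Froude number Fr = V/√(g·D_h) = 14.27/√(32.2×23.1) = 0.523, which is less than 1, so the flow is subcritical.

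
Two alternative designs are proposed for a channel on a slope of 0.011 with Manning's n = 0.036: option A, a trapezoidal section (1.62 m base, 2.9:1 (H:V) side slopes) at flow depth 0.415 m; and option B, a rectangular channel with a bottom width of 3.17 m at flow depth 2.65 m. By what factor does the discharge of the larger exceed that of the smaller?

Channel A: With bottom width b = 1.62 m and side slope z = 2.9: A = (b + zy)y = (1.62 + 2.9×0.415)×0.415 = 1.172 m²; P = b + 2y√(1+z²) = 1.62 + 2×0.415×3.068 = 4.166 m. Hydraulic radius R = A/P = 1.172/4.166 = 0.2813 m. Q_A = (1/0.036)·1.172·0.2813^(2/3)·√0.011 = 1.465 m³/s.
Channel B: Flow area A = b·y = 3.17 × 2.65 = 8.4 m². Wetted perimeter P = b + 2y = 3.17 + 2×2.65 = 8.47 m. Hydraulic radius R = A/P = 8.4/8.47 = 0.9918 m. Q_B = (1/0.036)·8.4·0.9918^(2/3)·√0.011 = 24.34 m³/s.
The larger discharge is 24.34 m³/s and the smaller is 1.465 m³/s; the ratio is 16.6.

16.6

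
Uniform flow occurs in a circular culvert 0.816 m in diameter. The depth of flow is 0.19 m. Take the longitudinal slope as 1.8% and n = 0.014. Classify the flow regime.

supercritical

For a circular section of diameter D = 0.816 m at depth y = 0.19 m, the central angle is θ = 2 arccos(1 − 2y/D) = 2.014 rad. Then A = (D²/8)(θ − sin θ) = 0.09246 m² and P = Dθ/2 = 0.8218 m.
Hydraulic radius R = A/P = 0.09246/0.8218 = 0.1125 m.
V = (1/n) R^(2/3) √S = (1/0.014) × 0.1125^(2/3) × √0.018 = 2.233 m/s. Hydraulic depth D_h = A/T = 0.09246/0.6898 = 0.1341 m.
Froude number Fr = V/√(g·D_h) = 2.233/√(9.81×0.1341) = 1.95, which is greater than 1, so the flow is supercritical.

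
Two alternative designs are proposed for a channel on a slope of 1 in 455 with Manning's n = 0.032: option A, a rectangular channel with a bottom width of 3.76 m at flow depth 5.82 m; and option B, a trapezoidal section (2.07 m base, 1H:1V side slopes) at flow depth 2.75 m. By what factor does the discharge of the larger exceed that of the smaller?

Channel A: Flow area A = b·y = 3.76 × 5.82 = 21.88 m². Wetted perimeter P = b + 2y = 3.76 + 2×5.82 = 15.4 m. Hydraulic radius R = A/P = 21.88/15.4 = 1.421 m. Q_A = (1/0.032)·21.88·1.421^(2/3)·√0.002198 = 40.52 m³/s.
Channel B: With bottom width b = 2.07 m and side slope z = 1: A = (b + zy)y = (2.07 + 1×2.75)×2.75 = 13.26 m²; P = b + 2y√(1+z²) = 2.07 + 2×2.75×1.414 = 9.848 m. Hydraulic radius R = A/P = 13.26/9.848 = 1.346 m. Q_B = (1/0.032)·13.26·1.346^(2/3)·√0.002198 = 23.67 m³/s.
The larger discharge is 40.52 m³/s and the smaller is 23.67 m³/s; the ratio is 1.71.

1.71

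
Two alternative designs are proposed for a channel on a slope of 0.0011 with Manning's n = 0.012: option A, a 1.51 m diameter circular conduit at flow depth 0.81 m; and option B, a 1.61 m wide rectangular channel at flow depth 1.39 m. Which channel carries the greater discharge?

channel B

Channel A: For a circular section of diameter D = 1.51 m at depth y = 0.81 m, the central angle is θ = 2 arccos(1 − 2y/D) = 3.287 rad. Then A = (D²/8)(θ − sin θ) = 0.9784 m² and P = Dθ/2 = 2.482 m. Hydraulic radius R = A/P = 0.9784/2.482 = 0.3942 m. Q_A = (1/0.012)·0.9784·0.3942^(2/3)·√0.0011 = 1.454 m³/s.
Channel B: Flow area A = b·y = 1.61 × 1.39 = 2.238 m². Wetted perimeter P = b + 2y = 1.61 + 2×1.39 = 4.39 m. Hydraulic radius R = A/P = 2.238/4.39 = 0.5098 m. Q_B = (1/0.012)·2.238·0.5098^(2/3)·√0.0011 = 3.947 m³/s.
Q_A = 1.454 m³/s vs Q_B = 3.947 m³/s, so channel B carries more.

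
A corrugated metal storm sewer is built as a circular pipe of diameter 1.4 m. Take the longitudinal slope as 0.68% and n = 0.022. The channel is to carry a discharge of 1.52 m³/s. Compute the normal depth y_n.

Manning's equation rearranged: A R^(2/3) = nQ / (1·√S) = 0.022 × 1.52 / (√0.0068) = 0.4055.
Trying y = 0.522 m: A R^(2/3) = 0.2263 — short.
Trying y = 0.885 m: A R^(2/3) = 0.5554 — over.
Trying y = 0.725 m: A R^(2/3) = 0.4055 — matches.

y_n = 0.725 m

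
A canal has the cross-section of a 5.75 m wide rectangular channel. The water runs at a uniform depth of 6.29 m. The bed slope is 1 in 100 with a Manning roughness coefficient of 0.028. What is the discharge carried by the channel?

Flow area A = b·y = 5.75 × 6.29 = 36.17 m². Wetted perimeter P = b + 2y = 5.75 + 2×6.29 = 18.33 m.
Hydraulic radius R = A/P = 36.17/18.33 = 1.973 m.
Manning's equation: Q = (1/n) A R^(2/3) S^(1/2) = (1/0.028) × 36.17 × 1.973^(2/3) × 0.01^(1/2) = 203 m³/s.

Q = 203 m³/s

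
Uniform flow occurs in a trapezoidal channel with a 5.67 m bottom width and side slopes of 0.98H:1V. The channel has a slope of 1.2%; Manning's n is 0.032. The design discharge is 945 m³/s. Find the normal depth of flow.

Manning's equation rearranged: A R^(2/3) = nQ / (1·√S) = 0.032 × 945 / (√0.012) = 276.1.
Trying y = 9.7 m: A R^(2/3) = 400.3 — too large.
Trying y = 8.15 m: A R^(2/3) = 276.1 — ≈ 276.1.

y_n = 8.15 m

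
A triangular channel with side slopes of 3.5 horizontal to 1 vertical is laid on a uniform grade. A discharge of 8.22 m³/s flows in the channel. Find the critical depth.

At critical depth, Q² T / (g A³) = 1, i.e. A³/T = Q²/g = 8.22²/9.81 = 6.888.
At y = 1.17 m: A³/T = 13.43 — high.
At y = 1.02 m: A³/T = 6.762 — ≈ 6.888.

y_c = 1.02 m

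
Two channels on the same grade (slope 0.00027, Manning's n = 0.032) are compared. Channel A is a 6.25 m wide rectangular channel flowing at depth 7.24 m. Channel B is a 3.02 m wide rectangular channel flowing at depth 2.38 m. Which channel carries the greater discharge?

channel A

Channel A: Flow area A = b·y = 6.25 × 7.24 = 45.25 m². Wetted perimeter P = b + 2y = 6.25 + 2×7.24 = 20.73 m. Hydraulic radius R = A/P = 45.25/20.73 = 2.183 m. Q_A = (1/0.032)·45.25·2.183^(2/3)·√0.00027 = 39.1 m³/s.
Channel B: Flow area A = b·y = 3.02 × 2.38 = 7.188 m². Wetted perimeter P = b + 2y = 3.02 + 2×2.38 = 7.78 m. Hydraulic radius R = A/P = 7.188/7.78 = 0.9239 m. Q_B = (1/0.032)·7.188·0.9239^(2/3)·√0.00027 = 3.501 m³/s.
Q_A = 39.1 m³/s vs Q_B = 3.501 m³/s, so channel A carries more.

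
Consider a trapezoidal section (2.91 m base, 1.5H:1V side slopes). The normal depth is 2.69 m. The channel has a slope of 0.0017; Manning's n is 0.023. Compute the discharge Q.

Q = 43.5 m³/s

With bottom width b = 2.91 m and side slope z = 1.5: A = (b + zy)y = (2.91 + 1.5×2.69)×2.69 = 18.68 m²; P = b + 2y√(1+z²) = 2.91 + 2×2.69×1.803 = 12.61 m.
Hydraulic radius R = A/P = 18.68/12.61 = 1.482 m.
Manning's equation: Q = (1/n) A R^(2/3) S^(1/2) = (1/0.023) × 18.68 × 1.482^(2/3) × 0.0017^(1/2) = 43.5 m³/s.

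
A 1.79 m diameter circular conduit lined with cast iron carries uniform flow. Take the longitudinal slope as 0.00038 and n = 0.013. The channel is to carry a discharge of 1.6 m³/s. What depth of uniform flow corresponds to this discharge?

y_n = 1.13 m

Manning's equation rearranged: A R^(2/3) = nQ / (1·√S) = 0.013 × 1.6 / (√0.00038) = 1.067.
Try y = 0.932 m: A R^(2/3) = 0.7881 — too small.
Try y = 1.35 m: A R^(2/3) = 1.351 — too large.
Try y = 1.13 m: A R^(2/3) = 1.068 — close enough.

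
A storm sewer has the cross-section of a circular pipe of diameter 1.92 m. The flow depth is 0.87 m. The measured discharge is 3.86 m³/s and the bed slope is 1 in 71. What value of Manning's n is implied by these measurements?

For a circular section of diameter D = 1.92 m at depth y = 0.87 m, the central angle is θ = 2 arccos(1 − 2y/D) = 2.954 rad. Then A = (D²/8)(θ − sin θ) = 1.275 m² and P = Dθ/2 = 2.836 m.
Hydraulic radius R = A/P = 1.275/2.836 = 0.4497 m.
Rearranging Manning's equation: n = (1/Q) A R^(2/3) S^(1/2) = (1/3.86) × 1.275 × 0.4497^(2/3) × √0.01408 = 0.023.

n = 0.023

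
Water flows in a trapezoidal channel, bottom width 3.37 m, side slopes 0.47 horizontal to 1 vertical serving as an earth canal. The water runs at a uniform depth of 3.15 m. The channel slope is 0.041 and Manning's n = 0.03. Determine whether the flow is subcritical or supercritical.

With bottom width b = 3.37 m and side slope z = 0.47: A = (b + zy)y = (3.37 + 0.47×3.15)×3.15 = 15.28 m²; P = b + 2y√(1+z²) = 3.37 + 2×3.15×1.105 = 10.33 m.
Hydraulic radius R = A/P = 15.28/10.33 = 1.479 m.
V = (1/n) R^(2/3) √S = (1/0.03) × 1.479^(2/3) × √0.041 = 8.761 m/s. Hydraulic depth D_h = A/T = 15.28/6.331 = 2.413 m.
Froude number Fr = V/√(g·D_h) = 8.761/√(9.81×2.413) = 1.8, which is greater than 1, so the flow is supercritical.

supercritical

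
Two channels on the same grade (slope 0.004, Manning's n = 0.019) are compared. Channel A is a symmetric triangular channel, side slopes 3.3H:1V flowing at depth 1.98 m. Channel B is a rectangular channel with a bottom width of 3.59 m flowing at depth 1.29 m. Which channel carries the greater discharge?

channel A

Channel A: For a triangular section with side slope z = 3.3: A = zy² = 3.3×1.98² = 12.94 m²; P = 2y√(1+z²) = 2×1.98×3.448 = 13.65 m. Hydraulic radius R = A/P = 12.94/13.65 = 0.9475 m. Q_A = (1/0.019)·12.94·0.9475^(2/3)·√0.004 = 41.54 m³/s.
Channel B: Flow area A = b·y = 3.59 × 1.29 = 4.631 m². Wetted perimeter P = b + 2y = 3.59 + 2×1.29 = 6.17 m. Hydraulic radius R = A/P = 4.631/6.17 = 0.7506 m. Q_B = (1/0.019)·4.631·0.7506^(2/3)·√0.004 = 12.73 m³/s.
Q_A = 41.54 m³/s vs Q_B = 12.73 m³/s, so channel A carries more.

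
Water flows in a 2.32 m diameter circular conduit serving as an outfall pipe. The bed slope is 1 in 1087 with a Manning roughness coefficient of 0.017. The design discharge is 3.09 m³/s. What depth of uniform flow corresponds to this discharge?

Manning's equation rearranged: A R^(2/3) = nQ / (1·√S) = 0.017 × 3.09 / (√0.00092) = 1.732.
At y = 0.924 m: A R^(2/3) = 0.983 — too small.
At y = 1.46 m: A R^(2/3) = 2.122 — too large.
At y = 1.28 m: A R^(2/3) = 1.731 — close enough.

y_n = 1.28 m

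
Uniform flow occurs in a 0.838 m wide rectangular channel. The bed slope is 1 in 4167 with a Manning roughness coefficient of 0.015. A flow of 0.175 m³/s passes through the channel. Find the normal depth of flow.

Manning's equation rearranged: A R^(2/3) = nQ / (1·√S) = 0.015 × 0.175 / (√0.00024) = 0.1694.
Try y = 0.385 m: A R^(2/3) = 0.1106 — low.
Try y = 0.664 m: A R^(2/3) = 0.2249 — high.
Try y = 0.532 m: A R^(2/3) = 0.1695 — ≈ 0.1694.

y_n = 0.532 m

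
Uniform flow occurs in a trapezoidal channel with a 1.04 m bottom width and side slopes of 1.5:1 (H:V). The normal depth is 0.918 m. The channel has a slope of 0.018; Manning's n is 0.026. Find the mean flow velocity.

With bottom width b = 1.04 m and side slope z = 1.5: A = (b + zy)y = (1.04 + 1.5×0.918)×0.918 = 2.219 m²; P = b + 2y√(1+z²) = 1.04 + 2×0.918×1.803 = 4.35 m.
Hydraulic radius R = A/P = 2.219/4.35 = 0.5101 m.
From Manning's equation, V = (1/n) R^(2/3) S^(1/2) = (1/0.026) × 0.5101^(2/3) × 0.018^(1/2) = 3.29 m/s.

V = 3.29 m/s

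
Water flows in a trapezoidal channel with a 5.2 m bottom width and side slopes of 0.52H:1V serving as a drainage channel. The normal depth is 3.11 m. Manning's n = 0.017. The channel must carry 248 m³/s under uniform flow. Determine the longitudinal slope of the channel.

S = 0.0189

With bottom width b = 5.2 m and side slope z = 0.52: A = (b + zy)y = (5.2 + 0.52×3.11)×3.11 = 21.2 m²; P = b + 2y√(1+z²) = 5.2 + 2×3.11×1.127 = 12.21 m.
Hydraulic radius R = A/P = 21.2/12.21 = 1.736 m.
From Manning's equation, S = [nQ / (1 A R^(2/3))]² = [0.017 × 248 / (1 × 21.2 × 1.736^(2/3))]² = 0.0189.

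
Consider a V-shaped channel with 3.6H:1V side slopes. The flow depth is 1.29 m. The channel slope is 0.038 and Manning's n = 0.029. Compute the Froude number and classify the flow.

supercritical

For a triangular section with side slope z = 3.6: A = zy² = 3.6×1.29² = 5.991 m²; P = 2y√(1+z²) = 2×1.29×3.736 = 9.64 m.
Hydraulic radius R = A/P = 5.991/9.64 = 0.6215 m.
V = (1/n) R^(2/3) √S = (1/0.029) × 0.6215^(2/3) × √0.038 = 4.895 m/s. Hydraulic depth D_h = A/T = 5.991/9.288 = 0.645 m.
Froude number Fr = V/√(g·D_h) = 4.895/√(9.81×0.645) = 1.95, which is greater than 1, so the flow is supercritical.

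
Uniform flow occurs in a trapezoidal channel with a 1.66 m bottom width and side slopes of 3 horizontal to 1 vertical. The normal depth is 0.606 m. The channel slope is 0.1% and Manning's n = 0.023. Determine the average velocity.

With bottom width b = 1.66 m and side slope z = 3: A = (b + zy)y = (1.66 + 3×0.606)×0.606 = 2.108 m²; P = b + 2y√(1+z²) = 1.66 + 2×0.606×3.162 = 5.493 m.
Hydraulic radius R = A/P = 2.108/5.493 = 0.3837 m.
From Manning's equation, V = (1/n) R^(2/3) S^(1/2) = (1/0.023) × 0.3837^(2/3) × 0.001^(1/2) = 0.726 m/s.

V = 0.726 m/s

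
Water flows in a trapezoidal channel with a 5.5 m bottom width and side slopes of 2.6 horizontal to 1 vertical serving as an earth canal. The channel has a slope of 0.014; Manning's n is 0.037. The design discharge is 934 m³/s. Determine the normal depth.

y_n = 6.13 m

Manning's equation rearranged: A R^(2/3) = nQ / (1·√S) = 0.037 × 934 / (√0.014) = 292.1.
Try y = 4.8 m: A R^(2/3) = 166.4 — low.
Try y = 7.02 m: A R^(2/3) = 401.6 — high.
Try y = 6.13 m: A R^(2/3) = 292.1 — close enough.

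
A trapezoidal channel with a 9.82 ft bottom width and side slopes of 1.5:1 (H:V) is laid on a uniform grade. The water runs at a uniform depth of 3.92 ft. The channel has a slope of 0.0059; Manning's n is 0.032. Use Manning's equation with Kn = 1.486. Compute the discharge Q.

With bottom width b = 9.82 ft and side slope z = 1.5: A = (b + zy)y = (9.82 + 1.5×3.92)×3.92 = 61.54 ft²; P = b + 2y√(1+z²) = 9.82 + 2×3.92×1.803 = 23.95 ft.
Hydraulic radius R = A/P = 61.54/23.95 = 2.569 ft.
Manning's equation: Q = (1.486/n) A R^(2/3) S^(1/2) = (1.486/0.032) × 61.54 × 2.569^(2/3) × 0.0059^(1/2) = 412 ft³/s.

Q = 412 ft³/s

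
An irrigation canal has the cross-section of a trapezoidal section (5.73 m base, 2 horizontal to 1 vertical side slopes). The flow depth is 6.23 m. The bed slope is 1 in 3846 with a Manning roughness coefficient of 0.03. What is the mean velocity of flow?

V = 1.21 m/s

With bottom width b = 5.73 m and side slope z = 2: A = (b + zy)y = (5.73 + 2×6.23)×6.23 = 113.3 m²; P = b + 2y√(1+z²) = 5.73 + 2×6.23×2.236 = 33.59 m.
Hydraulic radius R = A/P = 113.3/33.59 = 3.374 m.
From Manning's equation, V = (1/n) R^(2/3) S^(1/2) = (1/0.03) × 3.374^(2/3) × 0.00026^(1/2) = 1.21 m/s.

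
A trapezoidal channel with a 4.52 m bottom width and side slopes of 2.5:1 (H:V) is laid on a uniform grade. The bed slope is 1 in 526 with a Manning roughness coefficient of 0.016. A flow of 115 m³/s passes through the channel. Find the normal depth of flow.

Manning's equation rearranged: A R^(2/3) = nQ / (1·√S) = 0.016 × 115 / (√0.001901) = 42.2.
At y = 1.86 m: A R^(2/3) = 18.97 — too small.
At y = 3.38 m: A R^(2/3) = 67.94 — too large.
At y = 2.72 m: A R^(2/3) = 42.23 — close enough.

y_n = 2.72 m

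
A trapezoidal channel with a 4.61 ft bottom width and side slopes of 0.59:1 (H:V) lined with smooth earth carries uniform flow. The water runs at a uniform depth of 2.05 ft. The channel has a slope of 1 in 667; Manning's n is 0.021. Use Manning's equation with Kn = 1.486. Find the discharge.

Q = 38.4 ft³/s

With bottom width b = 4.61 ft and side slope z = 0.59: A = (b + zy)y = (4.61 + 0.59×2.05)×2.05 = 11.93 ft²; P = b + 2y√(1+z²) = 4.61 + 2×2.05×1.161 = 9.37 ft.
Hydraulic radius R = A/P = 11.93/9.37 = 1.273 ft.
Manning's equation: Q = (1.486/n) A R^(2/3) S^(1/2) = (1.486/0.021) × 11.93 × 1.273^(2/3) × 0.001499^(1/2) = 38.4 ft³/s.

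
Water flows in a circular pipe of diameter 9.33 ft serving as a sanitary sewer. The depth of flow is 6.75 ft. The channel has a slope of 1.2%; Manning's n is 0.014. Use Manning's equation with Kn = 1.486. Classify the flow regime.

For a circular section of diameter D = 9.33 ft at depth y = 6.75 ft, the central angle is θ = 2 arccos(1 − 2y/D) = 4.068 rad. Then A = (D²/8)(θ − sin θ) = 52.97 ft² and P = Dθ/2 = 18.98 ft.
Hydraulic radius R = A/P = 52.97/18.98 = 2.791 ft.
V = (1.486/n) R^(2/3) √S = (1.486/0.014) × 2.791^(2/3) × √0.012 = 23.05 ft/s. Hydraulic depth D_h = A/T = 52.97/8.346 = 6.346 ft.
Froude number Fr = V/√(g·D_h) = 23.05/√(32.2×6.346) = 1.61, which is greater than 1, so the flow is supercritical.

supercritical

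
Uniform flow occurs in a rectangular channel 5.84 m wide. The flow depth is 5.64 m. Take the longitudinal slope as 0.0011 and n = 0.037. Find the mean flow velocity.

V = 1.39 m/s

Flow area A = b·y = 5.84 × 5.64 = 32.94 m². Wetted perimeter P = b + 2y = 5.84 + 2×5.64 = 17.12 m.
Hydraulic radius R = A/P = 32.94/17.12 = 1.924 m.
From Manning's equation, V = (1/n) R^(2/3) S^(1/2) = (1/0.037) × 1.924^(2/3) × 0.0011^(1/2) = 1.39 m/s.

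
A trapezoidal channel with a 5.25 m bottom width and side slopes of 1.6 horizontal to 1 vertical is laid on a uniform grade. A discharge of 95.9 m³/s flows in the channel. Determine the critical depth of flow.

y_c = 2.5 m

At critical depth, Q² T / (g A³) = 1, i.e. A³/T = Q²/g = 95.9²/9.81 = 937.5.
At y = 3.1 m: A³/T = 2090 — over.
At y = 2.18 m: A³/T = 565.4 — short.
At y = 2.5 m: A³/T = 933.3 — matches.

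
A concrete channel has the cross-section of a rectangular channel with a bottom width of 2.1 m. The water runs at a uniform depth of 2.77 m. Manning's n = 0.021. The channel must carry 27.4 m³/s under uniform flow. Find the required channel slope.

Flow area A = b·y = 2.1 × 2.77 = 5.817 m². Wetted perimeter P = b + 2y = 2.1 + 2×2.77 = 7.64 m.
Hydraulic radius R = A/P = 5.817/7.64 = 0.7614 m.
From Manning's equation, S = [nQ / (1 A R^(2/3))]² = [0.021 × 27.4 / (1 × 5.817 × 0.7614^(2/3))]² = 0.0141.

S = 0.0141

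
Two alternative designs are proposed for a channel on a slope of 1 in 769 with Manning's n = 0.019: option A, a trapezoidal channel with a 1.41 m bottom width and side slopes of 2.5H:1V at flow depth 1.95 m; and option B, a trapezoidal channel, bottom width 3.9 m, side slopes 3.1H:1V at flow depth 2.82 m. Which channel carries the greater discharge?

Channel A: With bottom width b = 1.41 m and side slope z = 2.5: A = (b + zy)y = (1.41 + 2.5×1.95)×1.95 = 12.26 m²; P = b + 2y√(1+z²) = 1.41 + 2×1.95×2.693 = 11.91 m. Hydraulic radius R = A/P = 12.26/11.91 = 1.029 m. Q_A = (1/0.019)·12.26·1.029^(2/3)·√0.0013 = 23.71 m³/s.
Channel B: With bottom width b = 3.9 m and side slope z = 3.1: A = (b + zy)y = (3.9 + 3.1×2.82)×2.82 = 35.65 m²; P = b + 2y√(1+z²) = 3.9 + 2×2.82×3.257 = 22.27 m. Hydraulic radius R = A/P = 35.65/22.27 = 1.601 m. Q_B = (1/0.019)·35.65·1.601^(2/3)·√0.0013 = 92.59 m³/s.
Q_A = 23.71 m³/s vs Q_B = 92.59 m³/s, so channel B carries more.

channel B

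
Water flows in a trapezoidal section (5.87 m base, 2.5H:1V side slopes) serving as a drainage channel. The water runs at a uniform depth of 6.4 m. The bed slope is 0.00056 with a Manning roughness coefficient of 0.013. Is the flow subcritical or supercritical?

subcritical

With bottom width b = 5.87 m and side slope z = 2.5: A = (b + zy)y = (5.87 + 2.5×6.4)×6.4 = 140 m²; P = b + 2y√(1+z²) = 5.87 + 2×6.4×2.693 = 40.34 m.
Hydraulic radius R = A/P = 140/40.34 = 3.47 m.
V = (1/n) R^(2/3) √S = (1/0.013) × 3.47^(2/3) × √0.00056 = 4.172 m/s. Hydraulic depth D_h = A/T = 140/37.87 = 3.696 m.
Froude number Fr = V/√(g·D_h) = 4.172/√(9.81×3.696) = 0.693, which is less than 1, so the flow is subcritical.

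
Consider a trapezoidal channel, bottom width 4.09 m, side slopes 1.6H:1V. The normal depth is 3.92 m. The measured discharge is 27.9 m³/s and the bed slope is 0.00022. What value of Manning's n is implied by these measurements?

With bottom width b = 4.09 m and side slope z = 1.6: A = (b + zy)y = (4.09 + 1.6×3.92)×3.92 = 40.62 m²; P = b + 2y√(1+z²) = 4.09 + 2×3.92×1.887 = 18.88 m.
Hydraulic radius R = A/P = 40.62/18.88 = 2.151 m.
Rearranging Manning's equation: n = (1/Q) A R^(2/3) S^(1/2) = (1/27.9) × 40.62 × 2.151^(2/3) × √0.00022 = 0.036.

n = 0.036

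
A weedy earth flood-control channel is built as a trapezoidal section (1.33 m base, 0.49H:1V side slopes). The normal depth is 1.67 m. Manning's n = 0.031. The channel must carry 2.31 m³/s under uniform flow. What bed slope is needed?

With bottom width b = 1.33 m and side slope z = 0.49: A = (b + zy)y = (1.33 + 0.49×1.67)×1.67 = 3.588 m²; P = b + 2y√(1+z²) = 1.33 + 2×1.67×1.114 = 5.049 m.
Hydraulic radius R = A/P = 3.588/5.049 = 0.7105 m.
From Manning's equation, S = [nQ / (1 A R^(2/3))]² = [0.031 × 2.31 / (1 × 3.588 × 0.7105^(2/3))]² = 0.000628.

S = 0.000628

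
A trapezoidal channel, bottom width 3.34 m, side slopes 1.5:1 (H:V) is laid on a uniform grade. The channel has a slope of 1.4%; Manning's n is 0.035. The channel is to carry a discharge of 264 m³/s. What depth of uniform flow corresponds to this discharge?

Manning's equation rearranged: A R^(2/3) = nQ / (1·√S) = 0.035 × 264 / (√0.014) = 78.09.
At y = 3.23 m: A R^(2/3) = 38.6 — short.
At y = 5.23 m: A R^(2/3) = 111.6 — over.
At y = 4.46 m: A R^(2/3) = 78.02 — ≈ 78.09.

y_n = 4.46 m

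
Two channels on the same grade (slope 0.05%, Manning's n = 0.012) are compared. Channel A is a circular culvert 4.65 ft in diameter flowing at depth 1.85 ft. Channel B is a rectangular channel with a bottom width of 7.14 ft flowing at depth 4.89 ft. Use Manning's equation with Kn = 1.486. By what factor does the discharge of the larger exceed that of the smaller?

Channel A: For a circular section of diameter D = 4.65 ft at depth y = 1.85 ft, the central angle is θ = 2 arccos(1 − 2y/D) = 2.73 rad. Then A = (D²/8)(θ − sin θ) = 6.298 ft² and P = Dθ/2 = 6.347 ft. Hydraulic radius R = A/P = 6.298/6.347 = 0.9922 ft. Q_A = (1.486/0.012)·6.298·0.9922^(2/3)·√0.0005 = 17.35 ft³/s.
Channel B: Flow area A = b·y = 7.14 × 4.89 = 34.91 ft². Wetted perimeter P = b + 2y = 7.14 + 2×4.89 = 16.92 ft. Hydraulic radius R = A/P = 34.91/16.92 = 2.064 ft. Q_B = (1.486/0.012)·34.91·2.064^(2/3)·√0.0005 = 156.7 ft³/s.
The larger discharge is 156.7 ft³/s and the smaller is 17.35 ft³/s; the ratio is 9.03.

9.03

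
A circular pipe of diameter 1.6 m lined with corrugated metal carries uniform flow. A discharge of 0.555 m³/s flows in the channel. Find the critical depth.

At critical depth, Q² T / (g A³) = 1, i.e. A³/T = Q²/g = 0.555²/9.81 = 0.0314.
Trying y = 0.313 m: A³/T = 0.01681 — low.
Trying y = 0.367 m: A³/T = 0.03133 — ≈ 0.0314.

y_c = 0.367 m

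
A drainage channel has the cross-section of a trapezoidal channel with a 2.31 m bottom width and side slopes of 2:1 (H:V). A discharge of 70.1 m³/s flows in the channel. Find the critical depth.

At critical depth, Q² T / (g A³) = 1, i.e. A³/T = Q²/g = 70.1²/9.81 = 500.9.
Trying y = 1.87 m: A³/T = 147.9 — short.
Trying y = 3.04 m: A³/T = 1147 — over.
Trying y = 2.51 m: A³/T = 504.3 — matches.

y_c = 2.51 m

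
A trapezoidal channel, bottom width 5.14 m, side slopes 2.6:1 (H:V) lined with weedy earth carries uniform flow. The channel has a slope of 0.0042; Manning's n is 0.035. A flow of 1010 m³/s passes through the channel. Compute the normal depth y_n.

y_n = 8.05 m

Manning's equation rearranged: A R^(2/3) = nQ / (1·√S) = 0.035 × 1010 / (√0.0042) = 545.5.
Trying y = 9.96 m: A R^(2/3) = 915.7 — high.
Trying y = 5.82 m: A R^(2/3) = 253 — low.
Trying y = 8.05 m: A R^(2/3) = 546.1 — close enough.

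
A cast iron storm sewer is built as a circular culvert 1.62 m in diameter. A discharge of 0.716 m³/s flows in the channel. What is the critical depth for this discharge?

At critical depth, Q² T / (g A³) = 1, i.e. A³/T = Q²/g = 0.716²/9.81 = 0.05226.
Trying y = 0.299 m: A³/T = 0.01423 — too small.
Trying y = 0.477 m: A³/T = 0.08812 — too large.
Trying y = 0.417 m: A³/T = 0.05226 — ≈ 0.05226.

y_c = 0.417 m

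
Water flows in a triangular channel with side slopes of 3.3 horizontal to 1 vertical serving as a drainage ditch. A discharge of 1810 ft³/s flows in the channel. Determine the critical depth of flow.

y_c = 7.15 ft

At critical depth, Q² T / (g A³) = 1, i.e. A³/T = Q²/g = 1810²/32.2 = 101700.
Trying y = 5.63 ft: A³/T = 30800 — short.
Trying y = 7.15 ft: A³/T = 101700 — ≈ 101700.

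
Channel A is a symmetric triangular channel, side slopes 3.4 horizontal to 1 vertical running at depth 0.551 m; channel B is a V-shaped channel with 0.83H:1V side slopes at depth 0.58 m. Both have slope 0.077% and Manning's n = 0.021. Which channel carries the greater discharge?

channel A

Channel A: For a triangular section with side slope z = 3.4: A = zy² = 3.4×0.551² = 1.032 m²; P = 2y√(1+z²) = 2×0.551×3.544 = 3.905 m. Hydraulic radius R = A/P = 1.032/3.905 = 0.2643 m. Q_A = (1/0.021)·1.032·0.2643^(2/3)·√0.00077 = 0.5618 m³/s.
Channel B: For a triangular section with side slope z = 0.83: A = zy² = 0.83×0.58² = 0.2792 m²; P = 2y√(1+z²) = 2×0.58×1.3 = 1.508 m. Hydraulic radius R = A/P = 0.2792/1.508 = 0.1852 m. Q_B = (1/0.021)·0.2792·0.1852^(2/3)·√0.00077 = 0.1199 m³/s.
Q_A = 0.5618 m³/s vs Q_B = 0.1199 m³/s, so channel A carries more.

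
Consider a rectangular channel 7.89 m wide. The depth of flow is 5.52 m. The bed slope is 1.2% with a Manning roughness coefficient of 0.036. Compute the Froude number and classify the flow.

Flow area A = b·y = 7.89 × 5.52 = 43.55 m². Wetted perimeter P = b + 2y = 7.89 + 2×5.52 = 18.93 m.
Hydraulic radius R = A/P = 43.55/18.93 = 2.301 m.
V = (1/n) R^(2/3) √S = (1/0.036) × 2.301^(2/3) × √0.012 = 5.303 m/s. Hydraulic depth D_h = A/T = 43.55/7.89 = 5.52 m.
Froude number Fr = V/√(g·D_h) = 5.303/√(9.81×5.52) = 0.721, which is less than 1, so the flow is subcritical.

subcritical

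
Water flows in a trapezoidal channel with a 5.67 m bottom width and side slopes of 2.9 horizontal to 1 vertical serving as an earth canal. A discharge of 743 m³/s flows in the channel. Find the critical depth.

y_c = 5.8 m

At critical depth, Q² T / (g A³) = 1, i.e. A³/T = Q²/g = 743²/9.81 = 56270.
At y = 7.03 m: A³/T = 132300 — too large.
At y = 4.08 m: A³/T = 12410 — too small.
At y = 5.8 m: A³/T = 56460 — ≈ 56270.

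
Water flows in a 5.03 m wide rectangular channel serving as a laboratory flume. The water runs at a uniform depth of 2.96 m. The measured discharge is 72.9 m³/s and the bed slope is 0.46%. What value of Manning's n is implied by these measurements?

Flow area A = b·y = 5.03 × 2.96 = 14.89 m². Wetted perimeter P = b + 2y = 5.03 + 2×2.96 = 10.95 m.
Hydraulic radius R = A/P = 14.89/10.95 = 1.36 m.
Rearranging Manning's equation: n = (1/Q) A R^(2/3) S^(1/2) = (1/72.9) × 14.89 × 1.36^(2/3) × √0.0046 = 0.017.

n = 0.017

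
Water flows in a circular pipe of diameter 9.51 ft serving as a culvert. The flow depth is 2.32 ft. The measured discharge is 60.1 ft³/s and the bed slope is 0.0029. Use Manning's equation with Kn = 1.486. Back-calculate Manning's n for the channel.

n = 0.022

For a circular section of diameter D = 9.51 ft at depth y = 2.32 ft, the central angle is θ = 2 arccos(1 − 2y/D) = 2.066 rad. Then A = (D²/8)(θ − sin θ) = 13.42 ft² and P = Dθ/2 = 9.826 ft.
Hydraulic radius R = A/P = 13.42/9.826 = 1.365 ft.
Rearranging Manning's equation: n = (1.486/Q) A R^(2/3) S^(1/2) = (1.486/60.1) × 13.42 × 1.365^(2/3) × √0.0029 = 0.022.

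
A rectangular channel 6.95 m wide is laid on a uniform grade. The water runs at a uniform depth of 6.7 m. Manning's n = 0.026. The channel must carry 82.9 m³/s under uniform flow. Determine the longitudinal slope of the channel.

Flow area A = b·y = 6.95 × 6.7 = 46.57 m². Wetted perimeter P = b + 2y = 6.95 + 2×6.7 = 20.35 m.
Hydraulic radius R = A/P = 46.57/20.35 = 2.288 m.
From Manning's equation, S = [nQ / (1 A R^(2/3))]² = [0.026 × 82.9 / (1 × 46.57 × 2.288^(2/3))]² = 0.000711.

S = 0.000711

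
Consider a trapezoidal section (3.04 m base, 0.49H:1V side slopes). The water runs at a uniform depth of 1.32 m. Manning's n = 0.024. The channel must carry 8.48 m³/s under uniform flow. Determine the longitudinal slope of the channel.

With bottom width b = 3.04 m and side slope z = 0.49: A = (b + zy)y = (3.04 + 0.49×1.32)×1.32 = 4.867 m²; P = b + 2y√(1+z²) = 3.04 + 2×1.32×1.114 = 5.98 m.
Hydraulic radius R = A/P = 4.867/5.98 = 0.8138 m.
From Manning's equation, S = [nQ / (1 A R^(2/3))]² = [0.024 × 8.48 / (1 × 4.867 × 0.8138^(2/3))]² = 0.0023.

S = 0.0023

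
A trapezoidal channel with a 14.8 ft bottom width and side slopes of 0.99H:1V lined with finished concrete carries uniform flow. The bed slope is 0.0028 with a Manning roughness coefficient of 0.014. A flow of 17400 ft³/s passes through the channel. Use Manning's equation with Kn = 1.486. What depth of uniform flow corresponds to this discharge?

Manning's equation rearranged: A R^(2/3) = nQ / (1.486·√S) = 0.014 × 17400 / (1.486 × √0.0028) = 3098.
At y = 14.4 ft: A R^(2/3) = 1612 — short.
At y = 24.4 ft: A R^(2/3) = 4811 — over.
At y = 19.8 ft: A R^(2/3) = 3089 — close enough.

y_n = 19.8 ft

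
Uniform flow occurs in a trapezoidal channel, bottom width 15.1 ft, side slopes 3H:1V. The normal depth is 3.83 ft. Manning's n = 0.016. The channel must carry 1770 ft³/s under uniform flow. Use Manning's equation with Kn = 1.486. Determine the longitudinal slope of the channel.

S = 0.00985

With bottom width b = 15.1 ft and side slope z = 3: A = (b + zy)y = (15.1 + 3×3.83)×3.83 = 101.8 ft²; P = b + 2y√(1+z²) = 15.1 + 2×3.83×3.162 = 39.32 ft.
Hydraulic radius R = A/P = 101.8/39.32 = 2.59 ft.
From Manning's equation, S = [nQ / (1.486 A R^(2/3))]² = [0.016 × 1770 / (1.486 × 101.8 × 2.59^(2/3))]² = 0.00985.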